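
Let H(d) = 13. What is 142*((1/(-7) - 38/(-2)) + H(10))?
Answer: 31666/7 ≈ 4523.7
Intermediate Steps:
142*((1/(-7) - 38/(-2)) + H(10)) = 142*((1/(-7) - 38/(-2)) + 13) = 142*((1*(-⅐) - 38*(-½)) + 13) = 142*((-⅐ + 19) + 13) = 142*(132/7 + 13) = 142*(223/7) = 31666/7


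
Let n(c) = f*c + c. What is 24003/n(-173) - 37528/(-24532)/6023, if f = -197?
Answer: 126709479719/178932801796 ≈ 0.70814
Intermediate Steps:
n(c) = -196*c (n(c) = -197*c + c = -196*c)
24003/n(-173) - 37528/(-24532)/6023 = 24003/((-196*(-173))) - 37528/(-24532)/6023 = 24003/33908 - 37528*(-1/24532)*(1/6023) = 24003*(1/33908) + (9382/6133)*(1/6023) = 3429/4844 + 9382/36939059 = 126709479719/178932801796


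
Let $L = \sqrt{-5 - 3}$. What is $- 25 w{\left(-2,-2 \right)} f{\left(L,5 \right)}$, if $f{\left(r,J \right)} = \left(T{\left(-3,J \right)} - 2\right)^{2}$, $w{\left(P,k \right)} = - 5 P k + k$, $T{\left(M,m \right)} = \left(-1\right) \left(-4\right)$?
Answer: $2200$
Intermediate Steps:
$T{\left(M,m \right)} = 4$
$w{\left(P,k \right)} = k - 5 P k$ ($w{\left(P,k \right)} = - 5 P k + k = k - 5 P k$)
$L = 2 i \sqrt{2}$ ($L = \sqrt{-8} = 2 i \sqrt{2} \approx 2.8284 i$)
$f{\left(r,J \right)} = 4$ ($f{\left(r,J \right)} = \left(4 - 2\right)^{2} = 2^{2} = 4$)
$- 25 w{\left(-2,-2 \right)} f{\left(L,5 \right)} = - 25 \left(- 2 \left(1 - -10\right)\right) 4 = - 25 \left(- 2 \left(1 + 10\right)\right) 4 = - 25 \left(\left(-2\right) 11\right) 4 = \left(-25\right) \left(-22\right) 4 = 550 \cdot 4 = 2200$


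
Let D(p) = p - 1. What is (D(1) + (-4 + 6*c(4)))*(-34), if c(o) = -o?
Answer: 952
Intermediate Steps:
D(p) = -1 + p
(D(1) + (-4 + 6*c(4)))*(-34) = ((-1 + 1) + (-4 + 6*(-1*4)))*(-34) = (0 + (-4 + 6*(-4)))*(-34) = (0 + (-4 - 24))*(-34) = (0 - 28)*(-34) = -28*(-34) = 952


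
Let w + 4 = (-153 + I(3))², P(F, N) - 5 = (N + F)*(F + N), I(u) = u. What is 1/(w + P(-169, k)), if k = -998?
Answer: 1/1384390 ≈ 7.2234e-7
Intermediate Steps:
P(F, N) = 5 + (F + N)² (P(F, N) = 5 + (N + F)*(F + N) = 5 + (F + N)*(F + N) = 5 + (F + N)²)
w = 22496 (w = -4 + (-153 + 3)² = -4 + (-150)² = -4 + 22500 = 22496)
1/(w + P(-169, k)) = 1/(22496 + (5 + (-169 - 998)²)) = 1/(22496 + (5 + (-1167)²)) = 1/(22496 + (5 + 1361889)) = 1/(22496 + 1361894) = 1/1384390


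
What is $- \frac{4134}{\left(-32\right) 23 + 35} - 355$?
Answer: $- \frac{244721}{701} \approx -349.1$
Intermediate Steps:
$- \frac{4134}{\left(-32\right) 23 + 35} - 355 = - \frac{4134}{-736 + 35} - 355 = - \frac{4134}{-701} - 355 = \left(-4134\right) \left(- \frac{1}{701}\right) - 355 = \frac{4134}{701} - 355 = - \frac{244721}{701}$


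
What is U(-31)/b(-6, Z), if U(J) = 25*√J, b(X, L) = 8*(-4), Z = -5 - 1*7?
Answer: -25*I*√31/32 ≈ -4.3498*I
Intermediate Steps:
Z = -12 (Z = -5 - 7 = -12)
b(X, L) = -32
U(-31)/b(-6, Z) = (25*√(-31))/(-32) = (25*(I*√31))*(-1/32) = (25*I*√31)*(-1/32) = -25*I*√31/32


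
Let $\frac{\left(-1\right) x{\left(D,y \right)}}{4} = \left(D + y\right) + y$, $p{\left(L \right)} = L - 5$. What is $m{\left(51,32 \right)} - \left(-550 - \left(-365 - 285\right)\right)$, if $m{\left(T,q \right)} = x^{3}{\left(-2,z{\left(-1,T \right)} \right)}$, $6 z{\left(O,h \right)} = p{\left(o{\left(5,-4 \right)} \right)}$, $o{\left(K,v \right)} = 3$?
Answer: $\frac{30068}{27} \approx 1113.6$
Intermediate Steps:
$p{\left(L \right)} = -5 + L$ ($p{\left(L \right)} = L - 5 = -5 + L$)
$z{\left(O,h \right)} = - \frac{1}{3}$ ($z{\left(O,h \right)} = \frac{-5 + 3}{6} = \frac{1}{6} \left(-2\right) = - \frac{1}{3}$)
$x{\left(D,y \right)} = - 8 y - 4 D$ ($x{\left(D,y \right)} = - 4 \left(\left(D + y\right) + y\right) = - 4 \left(D + 2 y\right) = - 8 y - 4 D$)
$m{\left(T,q \right)} = \frac{32768}{27}$ ($m{\left(T,q \right)} = \left(\left(-8\right) \left(- \frac{1}{3}\right) - -8\right)^{3} = \left(\frac{8}{3} + 8\right)^{3} = \left(\frac{32}{3}\right)^{3} = \frac{32768}{27}$)
$m{\left(51,32 \right)} - \left(-550 - \left(-365 - 285\right)\right) = \frac{32768}{27} - \left(-550 - \left(-365 - 285\right)\right) = \frac{32768}{27} - \left(-550 - -650\right) = \frac{32768}{27} - \left(-550 + 650\right) = \frac{32768}{27} - 100 = \frac{30068}{27}$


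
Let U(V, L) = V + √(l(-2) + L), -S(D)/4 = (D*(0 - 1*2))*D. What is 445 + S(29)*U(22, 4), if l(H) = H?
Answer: 148461 + 6728*√2 ≈ 1.5798e+5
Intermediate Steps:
S(D) = 8*D² (S(D) = -4*D*(0 - 1*2)*D = -4*D*(0 - 2)*D = -4*D*(-2)*D = -4*(-2*D)*D = -(-8)*D² = 8*D²)
U(V, L) = V + √(-2 + L)
445 + S(29)*U(22, 4) = 445 + (8*29²)*(22 + √(-2 + 4)) = 445 + (8*841)*(22 + √2) = 445 + 6728*(22 + √2) = 445 + (148016 + 6728*√2) = 148461 + 6728*√2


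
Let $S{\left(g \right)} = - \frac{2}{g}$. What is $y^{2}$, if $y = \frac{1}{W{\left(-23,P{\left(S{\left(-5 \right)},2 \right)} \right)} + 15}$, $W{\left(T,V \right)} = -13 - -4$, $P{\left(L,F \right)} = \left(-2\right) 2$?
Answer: $\frac{1}{36} \approx 0.027778$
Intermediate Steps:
$P{\left(L,F \right)} = -4$
$W{\left(T,V \right)} = -9$ ($W{\left(T,V \right)} = -13 + 4 = -9$)
$y = \frac{1}{6}$ ($y = \frac{1}{-9 + 15} = \frac{1}{6} \approx 0.16667$)
$y^{2} = \left(\frac{1}{6}\right)^{2} = \frac{1}{36}$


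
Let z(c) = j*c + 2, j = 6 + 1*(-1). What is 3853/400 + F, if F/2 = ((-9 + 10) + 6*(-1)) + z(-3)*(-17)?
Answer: 176653/400 ≈ 441.63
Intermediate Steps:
j = 5 (j = 6 - 1 = 5)
z(c) = 2 + 5*c (z(c) = 5*c + 2 = 2 + 5*c)
F = 432 (F = 2*(((-9 + 10) + 6*(-1)) + (2 + 5*(-3))*(-17)) = 2*((1 - 6) + (2 - 15)*(-17)) = 2*(-5 - 13*(-17)) = 2*(-5 + 221) = 2*216 = 432)
3853/400 + F = 3853/400 + 432 = 176653/400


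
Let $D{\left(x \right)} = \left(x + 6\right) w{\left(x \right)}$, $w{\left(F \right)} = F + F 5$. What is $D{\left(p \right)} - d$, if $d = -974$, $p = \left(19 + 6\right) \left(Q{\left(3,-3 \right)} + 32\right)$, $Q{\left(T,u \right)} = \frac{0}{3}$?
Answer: $3869774$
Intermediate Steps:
$w{\left(F \right)} = 6 F$ ($w{\left(F \right)} = F + 5 F = 6 F$)
$Q{\left(T,u \right)} = 0$ ($Q{\left(T,u \right)} = 0 \cdot \frac{1}{3} = 0$)
$p = 800$ ($p = \left(19 + 6\right) \left(0 + 32\right) = 25 \cdot 32 = 800$)
$D{\left(x \right)} = 6 x \left(6 + x\right)$ ($D{\left(x \right)} = \left(x + 6\right) 6 x = \left(6 + x\right) 6 x = 6 x \left(6 + x\right)$)
$D{\left(p \right)} - d = 6 \cdot 800 \left(6 + 800\right) - -974 = 6 \cdot 800 \cdot 806 + 974 = 3868800 + 974 = 3869774$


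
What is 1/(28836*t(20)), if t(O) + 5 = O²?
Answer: 1/11390220 ≈ 8.7795e-8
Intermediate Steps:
t(O) = -5 + O²
1/(28836*t(20)) = 1/(28836*(-5 + 20²)) = 1/(28836*(-5 + 400)) = (1/28836)/395 = (1/28836)*(1/395) = 1/11390220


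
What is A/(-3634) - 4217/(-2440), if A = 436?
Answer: 7130369/4433480 ≈ 1.6083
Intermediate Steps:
A/(-3634) - 4217/(-2440) = 436/(-3634) - 4217/(-2440) = 436*(-1/3634) - 4217*(-1/2440) = -218/1817 + 4217/2440 = 7130369/4433480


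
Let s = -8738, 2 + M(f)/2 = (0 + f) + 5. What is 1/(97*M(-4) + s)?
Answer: -1/8932 ≈ -0.00011196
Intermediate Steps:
M(f) = 6 + 2*f (M(f) = -4 + 2*((0 + f) + 5) = -4 + 2*(f + 5) = -4 + 2*(5 + f) = -4 + (10 + 2*f) = 6 + 2*f)
1/(97*M(-4) + s) = 1/(97*(6 + 2*(-4)) - 8738) = 1/(97*(6 - 8) - 8738) = 1/(97*(-2) - 8738) = 1/(-194 - 8738) = 1/(-8932) = -1/8932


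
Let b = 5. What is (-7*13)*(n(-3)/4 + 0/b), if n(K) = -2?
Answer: 91/2 ≈ 45.500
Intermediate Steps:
(-7*13)*(n(-3)/4 + 0/b) = (-7*13)*(-2/4 + 0/5) = -91*(-2*¼ + 0*(⅕)) = -91*(-½ + 0) = -91*(-½) = 91/2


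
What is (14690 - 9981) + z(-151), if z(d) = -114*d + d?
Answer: 21772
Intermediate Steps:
z(d) = -113*d
(14690 - 9981) + z(-151) = (14690 - 9981) - 113*(-151) = 4709 + 17063 = 21772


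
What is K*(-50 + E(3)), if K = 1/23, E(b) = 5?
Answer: -45/23 ≈ -1.9565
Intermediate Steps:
K = 1/23 ≈ 0.043478
K*(-50 + E(3)) = (-50 + 5)/23 = (1/23)*(-45) = -45/23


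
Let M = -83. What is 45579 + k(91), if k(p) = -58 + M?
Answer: 45438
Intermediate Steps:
k(p) = -141 (k(p) = -58 - 83 = -141)
45579 + k(91) = 45579 - 141 = 45438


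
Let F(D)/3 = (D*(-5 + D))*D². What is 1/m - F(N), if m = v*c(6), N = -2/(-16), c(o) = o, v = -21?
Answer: 5323/258048 ≈ 0.020628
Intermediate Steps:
N = ⅛ (N = -2*(-1/16) = ⅛ ≈ 0.12500)
F(D) = 3*D³*(-5 + D) (F(D) = 3*((D*(-5 + D))*D²) = 3*(D³*(-5 + D)) = 3*D³*(-5 + D))
m = -126 (m = -21*6 = -126)
1/m - F(N) = 1/(-126) - 3*(⅛)³*(-5 + ⅛) = -1/126 - 3*(-39)/(512*8) = -1/126 - 1*(-117/4096) = -1/126 + 117/4096 = 5323/258048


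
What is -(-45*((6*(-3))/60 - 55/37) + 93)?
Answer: -12831/74 ≈ -173.39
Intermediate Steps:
-(-45*((6*(-3))/60 - 55/37) + 93) = -(-45*(-18*1/60 - 55*1/37) + 93) = -(-45*(-3/10 - 55/37) + 93) = -(-45*(-661/370) + 93) = -(5949/74 + 93) = -1*12831/74 = -12831/74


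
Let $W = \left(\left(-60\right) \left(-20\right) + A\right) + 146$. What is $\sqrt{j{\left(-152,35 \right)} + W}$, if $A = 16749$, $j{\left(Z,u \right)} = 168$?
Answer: $\sqrt{18263} \approx 135.14$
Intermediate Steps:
$W = 18095$ ($W = \left(\left(-60\right) \left(-20\right) + 16749\right) + 146 = \left(1200 + 16749\right) + 146 = 17949 + 146 = 18095$)
$\sqrt{j{\left(-152,35 \right)} + W} = \sqrt{168 + 18095} = \sqrt{18263}$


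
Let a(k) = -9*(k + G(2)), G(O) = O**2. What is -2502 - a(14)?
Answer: -2340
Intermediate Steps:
a(k) = -36 - 9*k (a(k) = -9*(k + 2**2) = -9*(k + 4) = -9*(4 + k) = -36 - 9*k)
-2502 - a(14) = -2502 - (-36 - 9*14) = -2502 - (-36 - 126) = -2502 - 1*(-162) = -2502 + 162 = -2340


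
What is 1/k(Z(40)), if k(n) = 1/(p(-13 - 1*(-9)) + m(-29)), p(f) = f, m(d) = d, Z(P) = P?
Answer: -33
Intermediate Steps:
k(n) = -1/33 (k(n) = 1/((-13 - 1*(-9)) - 29) = 1/((-13 + 9) - 29) = 1/(-4 - 29) = 1/(-33) = -1/33)
1/k(Z(40)) = 1/(-1/33) = -33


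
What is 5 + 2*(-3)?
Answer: -1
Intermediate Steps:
5 + 2*(-3) = 5 - 6 = -1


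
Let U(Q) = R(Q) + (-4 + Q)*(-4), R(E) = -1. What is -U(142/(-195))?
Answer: -3493/195 ≈ -17.913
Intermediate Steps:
U(Q) = 15 - 4*Q (U(Q) = -1 + (-4 + Q)*(-4) = -1 + (16 - 4*Q) = 15 - 4*Q)
-U(142/(-195)) = -(15 - 568/(-195)) = -(15 - 568*(-1)/195) = -(15 - 4*(-142/195)) = -(15 + 568/195) = -1*3493/195 = -3493/195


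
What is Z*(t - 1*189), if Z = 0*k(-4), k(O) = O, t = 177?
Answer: 0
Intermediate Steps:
Z = 0 (Z = 0*(-4) = 0)
Z*(t - 1*189) = 0*(177 - 1*189) = 0*(177 - 189) = 0*(-12) = 0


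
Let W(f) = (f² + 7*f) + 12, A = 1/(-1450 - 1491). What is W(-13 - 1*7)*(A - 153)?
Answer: -7199584/173 ≈ -41616.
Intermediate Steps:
A = -1/2941 (A = 1/(-2941) = -1/2941 ≈ -0.00034002)
W(f) = 12 + f² + 7*f
W(-13 - 1*7)*(A - 153) = (12 + (-13 - 1*7)² + 7*(-13 - 1*7))*(-1/2941 - 153) = (12 + (-13 - 7)² + 7*(-13 - 7))*(-449974/2941) = (12 + (-20)² + 7*(-20))*(-449974/2941) = (12 + 400 - 140)*(-449974/2941) = 272*(-449974/2941) = -7199584/173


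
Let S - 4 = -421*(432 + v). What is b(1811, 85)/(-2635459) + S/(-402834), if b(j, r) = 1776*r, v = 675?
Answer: 68672082241/62450146518 ≈ 1.0996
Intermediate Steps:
S = -466043 (S = 4 - 421*(432 + 675) = 4 - 421*1107 = 4 - 466047 = -466043)
b(1811, 85)/(-2635459) + S/(-402834) = (1776*85)/(-2635459) - 466043/(-402834) = 150960*(-1/2635459) - 466043*(-1/402834) = -8880/155027 + 466043/402834 = 68672082241/62450146518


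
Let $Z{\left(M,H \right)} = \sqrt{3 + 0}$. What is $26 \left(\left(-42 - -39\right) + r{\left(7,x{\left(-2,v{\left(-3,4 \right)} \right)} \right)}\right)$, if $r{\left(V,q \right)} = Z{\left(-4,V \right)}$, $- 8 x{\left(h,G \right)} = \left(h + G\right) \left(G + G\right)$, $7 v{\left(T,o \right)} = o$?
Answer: $-78 + 26 \sqrt{3} \approx -32.967$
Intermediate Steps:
$Z{\left(M,H \right)} = \sqrt{3}$
$v{\left(T,o \right)} = \frac{o}{7}$
$x{\left(h,G \right)} = - \frac{G \left(G + h\right)}{4}$ ($x{\left(h,G \right)} = - \frac{\left(h + G\right) \left(G + G\right)}{8} = - \frac{\left(G + h\right) 2 G}{8} = - \frac{2 G \left(G + h\right)}{8} = - \frac{G \left(G + h\right)}{4}$)
$r{\left(V,q \right)} = \sqrt{3}$
$26 \left(\left(-42 - -39\right) + r{\left(7,x{\left(-2,v{\left(-3,4 \right)} \right)} \right)}\right) = 26 \left(\left(-42 - -39\right) + \sqrt{3}\right) = 26 \left(\left(-42 + 39\right) + \sqrt{3}\right) = 26 \left(-3 + \sqrt{3}\right) = -78 + 26 \sqrt{3}$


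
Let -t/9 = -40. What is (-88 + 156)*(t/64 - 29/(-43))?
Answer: 36839/86 ≈ 428.36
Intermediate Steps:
t = 360 (t = -9*(-40) = 360)
(-88 + 156)*(t/64 - 29/(-43)) = (-88 + 156)*(360/64 - 29/(-43)) = 68*(360*(1/64) - 29*(-1/43)) = 68*(45/8 + 29/43) = 68*(2167/344) = 36839/86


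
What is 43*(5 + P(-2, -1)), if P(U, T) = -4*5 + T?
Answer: -688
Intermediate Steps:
P(U, T) = -20 + T
43*(5 + P(-2, -1)) = 43*(5 + (-20 - 1)) = 43*(5 - 21) = 43*(-16) = -688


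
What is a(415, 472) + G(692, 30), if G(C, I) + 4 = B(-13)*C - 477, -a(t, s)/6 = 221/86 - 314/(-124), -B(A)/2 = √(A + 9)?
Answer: -681979/1333 - 2768*I ≈ -511.61 - 2768.0*I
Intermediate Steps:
B(A) = -2*√(9 + A) (B(A) = -2*√(A + 9) = -2*√(9 + A))
a(t, s) = -40806/1333 (a(t, s) = -6*(221/86 - 314/(-124)) = -6*(221*(1/86) - 314*(-1/124)) = -6*(221/86 + 157/62) = -6*6801/1333 = -40806/1333)
G(C, I) = -481 - 4*I*C (G(C, I) = -4 + ((-2*√(9 - 13))*C - 477) = -4 + ((-4*I)*C - 477) = -4 + (-4*I*C - 477) = -4 + (-477 - 4*I*C) = -481 - 4*I*C)
a(415, 472) + G(692, 30) = -40806/1333 + (-481 - 4*I*692) = -40806/1333 + (-481 - 2768*I) = -681979/1333 - 2768*I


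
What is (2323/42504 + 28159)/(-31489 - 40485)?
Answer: -52037933/133007952 ≈ -0.39124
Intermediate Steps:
(2323/42504 + 28159)/(-31489 - 40485) = (2323*(1/42504) + 28159)/(-71974) = (101/1848 + 28159)*(-1/71974) = (52037933/1848)*(-1/71974) = -52037933/133007952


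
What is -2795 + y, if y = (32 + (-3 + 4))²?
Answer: -1706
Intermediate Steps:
y = 1089 (y = (32 + 1)² = 33² = 1089)
-2795 + y = -2795 + 1089 = -1706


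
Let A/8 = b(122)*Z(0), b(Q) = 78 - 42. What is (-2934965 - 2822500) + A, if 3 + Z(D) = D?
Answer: -5758329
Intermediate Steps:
Z(D) = -3 + D
b(Q) = 36
A = -864 (A = 8*(36*(-3 + 0)) = 8*(36*(-3)) = 8*(-108) = -864)
(-2934965 - 2822500) + A = (-2934965 - 2822500) - 864 = -5757465 - 864 = -5758329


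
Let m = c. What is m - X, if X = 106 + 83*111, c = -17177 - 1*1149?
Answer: -27645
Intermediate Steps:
c = -18326 (c = -17177 - 1149 = -18326)
m = -18326
X = 9319 (X = 106 + 9213 = 9319)
m - X = -18326 - 1*9319 = -18326 - 9319 = -27645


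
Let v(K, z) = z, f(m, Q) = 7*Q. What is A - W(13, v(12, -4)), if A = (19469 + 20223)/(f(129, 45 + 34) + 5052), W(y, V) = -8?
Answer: 84532/5605 ≈ 15.082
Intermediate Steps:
A = 39692/5605 (A = (19469 + 20223)/(7*(45 + 34) + 5052) = 39692/(7*79 + 5052) = 39692/(553 + 5052) = 39692/5605 ≈ 7.0815)
A - W(13, v(12, -4)) = 39692/5605 - 1*(-8) = 39692/5605 + 8 = 84532/5605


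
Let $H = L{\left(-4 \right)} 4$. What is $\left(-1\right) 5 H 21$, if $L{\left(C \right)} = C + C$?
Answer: $3360$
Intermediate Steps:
$L{\left(C \right)} = 2 C$
$H = -32$ ($H = 2 \left(-4\right) 4 = \left(-8\right) 4 = -32$)
$\left(-1\right) 5 H 21 = \left(-1\right) 5 \left(-32\right) 21 = \left(-5\right) \left(-32\right) 21 = 160 \cdot 21 = 3360$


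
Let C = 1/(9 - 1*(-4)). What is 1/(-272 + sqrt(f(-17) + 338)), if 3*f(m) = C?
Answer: -10608/2872193 - sqrt(514137)/2872193 ≈ -0.0039430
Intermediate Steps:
C = 1/13 (C = 1/(9 + 4) = 1/13 ≈ 0.076923)
f(m) = 1/39 (f(m) = (1/3)*(1/13) = 1/39)
1/(-272 + sqrt(f(-17) + 338)) = 1/(-272 + sqrt(1/39 + 338)) = 1/(-272 + sqrt(13183/39)) = 1/(-272 + sqrt(514137)/39)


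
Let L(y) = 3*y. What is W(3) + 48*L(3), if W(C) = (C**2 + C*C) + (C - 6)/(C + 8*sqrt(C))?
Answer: 27453/61 - 8*sqrt(3)/61 ≈ 449.82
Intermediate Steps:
W(C) = 2*C**2 + (-6 + C)/(C + 8*sqrt(C)) (W(C) = (C**2 + C**2) + (-6 + C)/(C + 8*sqrt(C)) = 2*C**2 + (-6 + C)/(C + 8*sqrt(C)))
W(3) + 48*L(3) = (-6 + 3 + 2*3**3 + 16*3**(5/2))/(3 + 8*sqrt(3)) + 48*(3*3) = (-6 + 3 + 2*27 + 16*(9*sqrt(3)))/(3 + 8*sqrt(3)) + 48*9 = (-6 + 3 + 54 + 144*sqrt(3))/(3 + 8*sqrt(3)) + 432 = (51 + 144*sqrt(3))/(3 + 8*sqrt(3)) + 432 = 432 + (51 + 144*sqrt(3))/(3 + 8*sqrt(3))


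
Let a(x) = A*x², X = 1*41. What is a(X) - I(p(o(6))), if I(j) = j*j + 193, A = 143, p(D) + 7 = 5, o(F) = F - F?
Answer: 240186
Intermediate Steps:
o(F) = 0
p(D) = -2 (p(D) = -7 + 5 = -2)
X = 41
a(x) = 143*x²
I(j) = 193 + j² (I(j) = j² + 193 = 193 + j²)
a(X) - I(p(o(6))) = 143*41² - (193 + (-2)²) = 143*1681 - (193 + 4) = 240383 - 1*197 = 240383 - 197 = 240186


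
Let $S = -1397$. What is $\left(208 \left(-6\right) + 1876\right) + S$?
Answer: $-769$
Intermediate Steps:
$\left(208 \left(-6\right) + 1876\right) + S = \left(208 \left(-6\right) + 1876\right) - 1397 = \left(-1248 + 1876\right) - 1397 = 628 - 1397 = -769$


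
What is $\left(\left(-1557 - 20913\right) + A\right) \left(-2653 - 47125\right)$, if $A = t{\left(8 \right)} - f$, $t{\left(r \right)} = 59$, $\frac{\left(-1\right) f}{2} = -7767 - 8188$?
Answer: $2703990738$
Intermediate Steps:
$f = 31910$ ($f = - 2 \left(-7767 - 8188\right) = \left(-2\right) \left(-15955\right) = 31910$)
$A = -31851$ ($A = 59 - 31910 = -31851$)
$\left(\left(-1557 - 20913\right) + A\right) \left(-2653 - 47125\right) = \left(\left(-1557 - 20913\right) - 31851\right) \left(-2653 - 47125\right) = \left(-22470 - 31851\right) \left(-49778\right) = \left(-54321\right) \left(-49778\right) = 2703990738$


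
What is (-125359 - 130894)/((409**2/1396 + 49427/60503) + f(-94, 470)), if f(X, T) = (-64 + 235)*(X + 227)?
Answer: -21643689061564/1931113544119 ≈ -11.208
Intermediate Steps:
f(X, T) = 38817 + 171*X (f(X, T) = 171*(227 + X) = 38817 + 171*X)
(-125359 - 130894)/((409**2/1396 + 49427/60503) + f(-94, 470)) = (-125359 - 130894)/((409**2/1396 + 49427/60503) + (38817 + 171*(-94))) = -256253/((167281*(1/1396) + 49427*(1/60503)) + (38817 - 16074)) = -256253/((167281/1396 + 49427/60503) + 22743) = -256253/(10190002435/84462188 + 22743) = -256253/1931113544119/84462188 = -256253*84462188/1931113544119 = -21643689061564/1931113544119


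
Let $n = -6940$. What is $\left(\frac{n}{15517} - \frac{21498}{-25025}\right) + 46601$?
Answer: $\frac{18095930528891}{388312925} \approx 46601.0$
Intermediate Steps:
$\left(\frac{n}{15517} - \frac{21498}{-25025}\right) + 46601 = \left(- \frac{6940}{15517} - \frac{21498}{-25025}\right) + 46601 = \left(\left(-6940\right) \frac{1}{15517} - - \frac{21498}{25025}\right) + 46601 = \left(- \frac{6940}{15517} + \frac{21498}{25025}\right) + 46601 = \frac{159910966}{388312925} + 46601 = \frac{18095930528891}{388312925}$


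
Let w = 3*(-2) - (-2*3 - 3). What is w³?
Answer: 27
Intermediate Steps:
w = 3 (w = -6 - (-6 - 3) = -6 - 1*(-9) = -6 + 9 = 3)
w³ = 3³ = 27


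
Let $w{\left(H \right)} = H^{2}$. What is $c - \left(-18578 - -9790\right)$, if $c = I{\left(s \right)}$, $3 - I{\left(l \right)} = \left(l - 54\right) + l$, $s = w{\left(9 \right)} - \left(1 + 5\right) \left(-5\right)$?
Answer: $8623$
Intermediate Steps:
$s = 111$ ($s = 9^{2} - \left(1 + 5\right) \left(-5\right) = 81 - 6 \left(-5\right) = 81 - -30 = 81 + 30 = 111$)
$I{\left(l \right)} = 57 - 2 l$ ($I{\left(l \right)} = 3 - \left(\left(l - 54\right) + l\right) = 3 - \left(\left(-54 + l\right) + l\right) = 3 - \left(-54 + 2 l\right) = 57 - 2 l$)
$c = -165$ ($c = 57 - 222 = -165$)
$c - \left(-18578 - -9790\right) = -165 - \left(-18578 - -9790\right) = -165 - \left(-18578 + 9790\right) = -165 - -8788 = -165 + 8788 = 8623$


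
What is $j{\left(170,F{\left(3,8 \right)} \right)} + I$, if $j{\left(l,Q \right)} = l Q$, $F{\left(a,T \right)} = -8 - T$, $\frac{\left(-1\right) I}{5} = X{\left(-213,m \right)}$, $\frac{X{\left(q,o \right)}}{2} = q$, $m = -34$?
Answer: $-590$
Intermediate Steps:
$X{\left(q,o \right)} = 2 q$
$I = 2130$ ($I = - 5 \cdot 2 \left(-213\right) = \left(-5\right) \left(-426\right) = 2130$)
$j{\left(l,Q \right)} = Q l$
$j{\left(170,F{\left(3,8 \right)} \right)} + I = \left(-8 - 8\right) 170 + 2130 = \left(-16\right) 170 + 2130 = -2720 + 2130 = -590$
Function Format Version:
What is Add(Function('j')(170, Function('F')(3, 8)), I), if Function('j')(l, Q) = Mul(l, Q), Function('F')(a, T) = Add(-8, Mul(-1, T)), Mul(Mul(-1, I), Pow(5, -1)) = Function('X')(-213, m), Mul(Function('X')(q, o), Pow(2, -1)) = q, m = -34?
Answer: -590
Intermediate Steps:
Function('X')(q, o) = Mul(2, q)
I = 2130 (I = Mul(-5, Mul(2, -213)) = Mul(-5, -426) = 2130)
Function('j')(l, Q) = Mul(Q, l)
Add(Function('j')(170, Function('F')(3, 8)), I) = Add(Mul(Add(-8, Mul(-1, 8)), 170), 2130) = Add(Mul(Add(-8, -8), 170), 2130) = Add(Mul(-16, 170), 2130) = Add(-2720, 2130) = -590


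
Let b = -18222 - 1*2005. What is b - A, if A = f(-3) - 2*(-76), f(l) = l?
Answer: -20376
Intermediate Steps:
b = -20227 (b = -18222 - 2005 = -20227)
A = 149 (A = -3 - 2*(-76) = -3 + 152 = 149)
b - A = -20227 - 1*149 = -20227 - 149 = -20376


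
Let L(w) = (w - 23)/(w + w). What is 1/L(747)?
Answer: 747/362 ≈ 2.0635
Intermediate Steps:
L(w) = (-23 + w)/(2*w) (L(w) = (-23 + w)/((2*w)) = (-23 + w)*(1/(2*w)) = (-23 + w)/(2*w))
1/L(747) = 1/((1/2)*(-23 + 747)/747) = 1/((1/2)*(1/747)*724) = 1/(362/747) = 747/362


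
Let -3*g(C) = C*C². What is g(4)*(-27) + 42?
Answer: 618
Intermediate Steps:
g(C) = -C³/3 (g(C) = -C*C²/3 = -C³/3)
g(4)*(-27) + 42 = -⅓*4³*(-27) + 42 = -⅓*64*(-27) + 42 = -64/3*(-27) + 42 = 576 + 42 = 618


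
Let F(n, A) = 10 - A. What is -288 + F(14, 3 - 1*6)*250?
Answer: 2962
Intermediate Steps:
-288 + F(14, 3 - 1*6)*250 = -288 + (10 - (3 - 1*6))*250 = -288 + (10 - (3 - 6))*250 = -288 + (10 - 1*(-3))*250 = -288 + (10 + 3)*250 = -288 + 13*250 = -288 + 3250 = 2962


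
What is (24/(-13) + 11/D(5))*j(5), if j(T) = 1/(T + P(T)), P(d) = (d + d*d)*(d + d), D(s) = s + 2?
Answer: -5/5551 ≈ -0.00090074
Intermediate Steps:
D(s) = 2 + s
P(d) = 2*d*(d + d**2) (P(d) = (d + d**2)*(2*d) = 2*d*(d + d**2))
j(T) = 1/(T + 2*T**2*(1 + T))
(24/(-13) + 11/D(5))*j(5) = (24/(-13) + 11/(2 + 5))*(1/(5*(1 + 2*5*(1 + 5)))) = (24*(-1/13) + 11/7)*(1/(5*(1 + 2*5*6))) = (-24/13 + 11*(1/7))*(1/(5*(1 + 60))) = (-24/13 + 11/7)*((1/5)/61) = -5/(91*61) = -25/91*1/305 = -5/5551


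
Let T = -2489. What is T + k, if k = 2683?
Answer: 194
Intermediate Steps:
T + k = -2489 + 2683 = 194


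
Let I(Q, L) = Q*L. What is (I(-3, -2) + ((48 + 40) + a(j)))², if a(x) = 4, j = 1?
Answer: 9604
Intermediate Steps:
I(Q, L) = L*Q
(I(-3, -2) + ((48 + 40) + a(j)))² = (-2*(-3) + ((48 + 40) + 4))² = (6 + (88 + 4))² = (6 + 92)² = 98² = 9604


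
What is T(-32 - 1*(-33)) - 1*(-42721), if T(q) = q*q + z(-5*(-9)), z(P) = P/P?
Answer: 42723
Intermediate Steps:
z(P) = 1
T(q) = 1 + q² (T(q) = q*q + 1 = q² + 1 = 1 + q²)
T(-32 - 1*(-33)) - 1*(-42721) = (1 + (-32 - 1*(-33))²) - 1*(-42721) = (1 + (-32 + 33)²) + 42721 = (1 + 1²) + 42721 = (1 + 1) + 42721 = 2 + 42721 = 42723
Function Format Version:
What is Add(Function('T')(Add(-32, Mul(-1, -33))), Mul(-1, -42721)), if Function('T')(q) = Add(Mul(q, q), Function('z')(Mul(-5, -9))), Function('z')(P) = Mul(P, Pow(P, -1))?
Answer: 42723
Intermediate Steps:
Function('z')(P) = 1
Function('T')(q) = Add(1, Pow(q, 2)) (Function('T')(q) = Add(Mul(q, q), 1) = Add(Pow(q, 2), 1) = Add(1, Pow(q, 2)))
Add(Function('T')(Add(-32, Mul(-1, -33))), Mul(-1, -42721)) = Add(Add(1, Pow(Add(-32, Mul(-1, -33)), 2)), Mul(-1, -42721)) = Add(Add(1, Pow(Add(-32, 33), 2)), 42721) = Add(Add(1, Pow(1, 2)), 42721) = Add(Add(1, 1), 42721) = Add(2, 42721) = 42723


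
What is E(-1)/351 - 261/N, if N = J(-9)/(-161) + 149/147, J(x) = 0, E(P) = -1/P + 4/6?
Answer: -40399706/156897 ≈ -257.49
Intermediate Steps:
E(P) = ⅔ - 1/P (E(P) = -1/P + 4*(⅙) = -1/P + ⅔ = ⅔ - 1/P)
N = 149/147 (N = 0/(-161) + 149/147 = 0*(-1/161) + 149*(1/147) = 0 + 149/147 = 149/147 ≈ 1.0136)
E(-1)/351 - 261/N = (⅔ - 1/(-1))/351 - 261/149/147 = (⅔ - 1*(-1))*(1/351) - 261*147/149 = (⅔ + 1)*(1/351) - 38367/149 = (5/3)*(1/351) - 38367/149 = 5/1053 - 38367/149 = -40399706/156897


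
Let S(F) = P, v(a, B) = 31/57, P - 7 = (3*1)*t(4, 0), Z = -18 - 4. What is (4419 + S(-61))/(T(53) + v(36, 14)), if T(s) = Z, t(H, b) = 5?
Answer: -253137/1223 ≈ -206.98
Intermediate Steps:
Z = -22
T(s) = -22
P = 22 (P = 7 + (3*1)*5 = 7 + 3*5 = 7 + 15 = 22)
v(a, B) = 31/57 (v(a, B) = 31*(1/57) = 31/57)
S(F) = 22
(4419 + S(-61))/(T(53) + v(36, 14)) = (4419 + 22)/(-22 + 31/57) = 4441/(-1223/57) = 4441*(-57/1223) = -253137/1223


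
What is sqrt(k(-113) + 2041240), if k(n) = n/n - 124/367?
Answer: sqrt(274932663541)/367 ≈ 1428.7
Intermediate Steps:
k(n) = 243/367 (k(n) = 1 - 124*1/367 = 1 - 124/367 = 243/367)
sqrt(k(-113) + 2041240) = sqrt(243/367 + 2041240) = sqrt(749135323/367) = sqrt(274932663541)/367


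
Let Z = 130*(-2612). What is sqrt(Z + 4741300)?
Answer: 2*sqrt(1100435) ≈ 2098.0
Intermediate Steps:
Z = -339560
sqrt(Z + 4741300) = sqrt(-339560 + 4741300) = sqrt(4401740) = 2*sqrt(1100435)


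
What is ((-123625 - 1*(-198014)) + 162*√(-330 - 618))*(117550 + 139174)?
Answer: 19097441636 + 83178576*I*√237 ≈ 1.9097e+10 + 1.2805e+9*I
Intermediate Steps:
((-123625 - 1*(-198014)) + 162*√(-330 - 618))*(117550 + 139174) = ((-123625 + 198014) + 162*√(-948))*256724 = (74389 + 162*(2*I*√237))*256724 = (74389 + 324*I*√237)*256724 = 19097441636 + 83178576*I*√237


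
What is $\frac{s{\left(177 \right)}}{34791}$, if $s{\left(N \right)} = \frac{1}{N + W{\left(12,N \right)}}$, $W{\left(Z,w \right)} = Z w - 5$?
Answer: $\frac{1}{79880136} \approx 1.2519 \cdot 10^{-8}$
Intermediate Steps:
$W{\left(Z,w \right)} = -5 + Z w$ ($W{\left(Z,w \right)} = Z w - 5 = -5 + Z w$)
$s{\left(N \right)} = \frac{1}{-5 + 13 N}$ ($s{\left(N \right)} = \frac{1}{N + \left(-5 + 12 N\right)} = \frac{1}{-5 + 13 N}$)
$\frac{s{\left(177 \right)}}{34791} = \frac{1}{\left(-5 + 13 \cdot 177\right) 34791} = \frac{1}{-5 + 2301} \cdot \frac{1}{34791} = \frac{1}{2296} \cdot \frac{1}{34791} = \frac{1}{79880136}$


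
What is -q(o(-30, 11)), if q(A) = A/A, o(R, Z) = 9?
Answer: -1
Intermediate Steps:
q(A) = 1
-q(o(-30, 11)) = -1*1 = -1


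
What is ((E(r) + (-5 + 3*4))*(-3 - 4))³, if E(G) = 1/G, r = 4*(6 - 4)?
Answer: -63521199/512 ≈ -1.2406e+5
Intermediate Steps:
r = 8 (r = 4*2 = 8)
((E(r) + (-5 + 3*4))*(-3 - 4))³ = ((1/8 + (-5 + 3*4))*(-3 - 4))³ = ((⅛ + (-5 + 12))*(-7))³ = ((⅛ + 7)*(-7))³ = ((57/8)*(-7))³ = (-399/8)³ = -63521199/512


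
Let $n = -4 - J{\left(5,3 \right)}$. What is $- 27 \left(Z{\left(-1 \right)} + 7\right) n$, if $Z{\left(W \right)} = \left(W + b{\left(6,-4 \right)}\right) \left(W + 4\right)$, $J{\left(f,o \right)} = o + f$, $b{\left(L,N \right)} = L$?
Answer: $7128$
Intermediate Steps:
$J{\left(f,o \right)} = f + o$
$Z{\left(W \right)} = \left(4 + W\right) \left(6 + W\right)$ ($Z{\left(W \right)} = \left(W + 6\right) \left(W + 4\right) = \left(6 + W\right) \left(4 + W\right) = \left(4 + W\right) \left(6 + W\right)$)
$n = -12$ ($n = -4 - \left(5 + 3\right) = -4 - 8 = -12$)
$- 27 \left(Z{\left(-1 \right)} + 7\right) n = - 27 \left(\left(24 + \left(-1\right)^{2} + 10 \left(-1\right)\right) + 7\right) \left(-12\right) = - 27 \left(\left(24 + 1 - 10\right) + 7\right) \left(-12\right) = - 27 \left(15 + 7\right) \left(-12\right) = \left(-27\right) 22 \left(-12\right) = \left(-594\right) \left(-12\right) = 7128$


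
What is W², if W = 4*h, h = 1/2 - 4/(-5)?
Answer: 676/25 ≈ 27.040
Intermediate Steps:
h = 13/10 (h = 1*(½) - 4*(-⅕) = ½ + ⅘ = 13/10 ≈ 1.3000)
W = 26/5 (W = 4*(13/10) = 26/5 ≈ 5.2000)
W² = (26/5)² = 676/25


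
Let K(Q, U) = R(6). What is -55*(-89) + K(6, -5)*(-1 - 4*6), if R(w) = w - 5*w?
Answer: 5495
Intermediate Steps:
R(w) = -4*w
K(Q, U) = -24 (K(Q, U) = -4*6 = -24)
-55*(-89) + K(6, -5)*(-1 - 4*6) = -55*(-89) - 24*(-1 - 4*6) = 4895 - 24*(-1 - 24) = 4895 - 24*(-25) = 4895 + 600 = 5495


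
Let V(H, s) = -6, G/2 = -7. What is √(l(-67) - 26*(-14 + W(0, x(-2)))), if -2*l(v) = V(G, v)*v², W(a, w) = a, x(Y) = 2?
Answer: √13831 ≈ 117.61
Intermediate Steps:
G = -14 (G = 2*(-7) = -14)
l(v) = 3*v² (l(v) = -(-3)*v² = 3*v²)
√(l(-67) - 26*(-14 + W(0, x(-2)))) = √(3*(-67)² - 26*(-14 + 0)) = √(3*4489 - 26*(-14)) = √(13467 + 364) = √13831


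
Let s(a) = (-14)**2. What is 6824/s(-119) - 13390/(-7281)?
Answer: 13077496/356769 ≈ 36.655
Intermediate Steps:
s(a) = 196
6824/s(-119) - 13390/(-7281) = 6824/196 - 13390/(-7281) = 6824*(1/196) - 13390*(-1/7281) = 1706/49 + 13390/7281 = 13077496/356769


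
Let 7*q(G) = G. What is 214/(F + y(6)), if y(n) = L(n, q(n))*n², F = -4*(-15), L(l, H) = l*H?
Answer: 749/858 ≈ 0.87296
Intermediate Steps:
q(G) = G/7
L(l, H) = H*l
F = 60
y(n) = n⁴/7 (y(n) = ((n/7)*n)*n² = (n²/7)*n² = n⁴/7)
214/(F + y(6)) = 214/(60 + (⅐)*6⁴) = 214/(60 + (⅐)*1296) = 214/(60 + 1296/7) = 214/(1716/7) = (7/1716)*214 = 749/858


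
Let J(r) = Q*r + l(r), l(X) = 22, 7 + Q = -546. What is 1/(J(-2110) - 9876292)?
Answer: -1/8709440 ≈ -1.1482e-7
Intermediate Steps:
Q = -553 (Q = -7 - 546 = -553)
J(r) = 22 - 553*r (J(r) = -553*r + 22 = 22 - 553*r)
1/(J(-2110) - 9876292) = 1/((22 - 553*(-2110)) - 9876292) = 1/((22 + 1166830) - 9876292) = 1/(1166852 - 9876292) = 1/(-8709440) = -1/8709440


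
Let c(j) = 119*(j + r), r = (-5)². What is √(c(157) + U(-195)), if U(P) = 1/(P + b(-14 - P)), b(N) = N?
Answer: √4244954/14 ≈ 147.17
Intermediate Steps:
r = 25
c(j) = 2975 + 119*j (c(j) = 119*(j + 25) = 119*(25 + j) = 2975 + 119*j)
U(P) = -1/14 (U(P) = 1/(P + (-14 - P)) = 1/(-14) = -1/14)
√(c(157) + U(-195)) = √((2975 + 119*157) - 1/14) = √((2975 + 18683) - 1/14) = √(21658 - 1/14) = √(303211/14) = √4244954/14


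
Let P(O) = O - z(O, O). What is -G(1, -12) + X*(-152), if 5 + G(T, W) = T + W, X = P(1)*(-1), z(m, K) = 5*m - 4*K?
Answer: 16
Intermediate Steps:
z(m, K) = -4*K + 5*m
P(O) = 0 (P(O) = O - (-4*O + 5*O) = O - O = 0)
X = 0 (X = 0*(-1) = 0)
G(T, W) = -5 + T + W (G(T, W) = -5 + (T + W) = -5 + T + W)
-G(1, -12) + X*(-152) = -(-5 + 1 - 12) + 0*(-152) = -1*(-16) + 0 = 16 + 0 = 16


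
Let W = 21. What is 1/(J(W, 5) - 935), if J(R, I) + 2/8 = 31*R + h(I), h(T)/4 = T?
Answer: -4/1057 ≈ -0.0037843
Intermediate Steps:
h(T) = 4*T
J(R, I) = -¼ + 4*I + 31*R (J(R, I) = -¼ + (31*R + 4*I) = -¼ + (4*I + 31*R) = -¼ + 4*I + 31*R)
1/(J(W, 5) - 935) = 1/((-¼ + 4*5 + 31*21) - 935) = 1/((-¼ + 20 + 651) - 935) = 1/(2683/4 - 935) = 1/(-1057/4) = -4/1057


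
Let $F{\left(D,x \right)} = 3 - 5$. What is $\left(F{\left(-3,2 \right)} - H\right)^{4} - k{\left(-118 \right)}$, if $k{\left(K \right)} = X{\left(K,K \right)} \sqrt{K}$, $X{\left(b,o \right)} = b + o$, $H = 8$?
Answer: $10000 + 236 i \sqrt{118} \approx 10000.0 + 2563.6 i$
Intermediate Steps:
$F{\left(D,x \right)} = -2$
$k{\left(K \right)} = 2 K^{\frac{3}{2}}$ ($k{\left(K \right)} = \left(K + K\right) \sqrt{K} = 2 K \sqrt{K} = 2 K^{\frac{3}{2}}$)
$\left(F{\left(-3,2 \right)} - H\right)^{4} - k{\left(-118 \right)} = \left(-2 - 8\right)^{4} - 2 \left(-118\right)^{\frac{3}{2}} = \left(-2 - 8\right)^{4} - 2 \left(- 118 i \sqrt{118}\right) = \left(-10\right)^{4} - - 236 i \sqrt{118} = 10000 + 236 i \sqrt{118}$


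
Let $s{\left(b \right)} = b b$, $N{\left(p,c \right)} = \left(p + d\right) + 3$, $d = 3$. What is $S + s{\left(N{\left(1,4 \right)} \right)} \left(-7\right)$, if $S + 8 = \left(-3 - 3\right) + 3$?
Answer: $-354$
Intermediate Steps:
$N{\left(p,c \right)} = 6 + p$ ($N{\left(p,c \right)} = \left(p + 3\right) + 3 = \left(3 + p\right) + 3 = 6 + p$)
$s{\left(b \right)} = b^{2}$
$S = -11$ ($S = -8 + \left(\left(-3 - 3\right) + 3\right) = -8 + \left(-6 + 3\right) = -8 - 3 = -11$)
$S + s{\left(N{\left(1,4 \right)} \right)} \left(-7\right) = -11 + \left(6 + 1\right)^{2} \left(-7\right) = -11 + 7^{2} \left(-7\right) = -11 + 49 \left(-7\right) = -11 - 343 = -354$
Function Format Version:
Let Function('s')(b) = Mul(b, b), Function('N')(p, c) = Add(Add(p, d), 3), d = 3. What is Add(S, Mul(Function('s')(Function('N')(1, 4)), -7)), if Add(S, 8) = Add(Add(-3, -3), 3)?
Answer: -354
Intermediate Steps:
Function('N')(p, c) = Add(6, p) (Function('N')(p, c) = Add(Add(p, 3), 3) = Add(Add(3, p), 3) = Add(6, p))
Function('s')(b) = Pow(b, 2)
S = -11 (S = Add(-8, Add(Add(-3, -3), 3)) = Add(-8, Add(-6, 3)) = Add(-8, -3) = -11)
Add(S, Mul(Function('s')(Function('N')(1, 4)), -7)) = Add(-11, Mul(Pow(Add(6, 1), 2), -7)) = Add(-11, Mul(Pow(7, 2), -7)) = Add(-11, Mul(49, -7)) = Add(-11, -343) = -354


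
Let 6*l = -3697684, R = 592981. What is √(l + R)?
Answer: I*√209697/3 ≈ 152.64*I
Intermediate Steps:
l = -1848842/3 (l = (⅙)*(-3697684) = -1848842/3 ≈ -6.1628e+5)
√(l + R) = √(-1848842/3 + 592981) = √(-69899/3) = I*√209697/3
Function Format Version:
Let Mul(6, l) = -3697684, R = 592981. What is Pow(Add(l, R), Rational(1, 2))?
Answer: Mul(Rational(1, 3), I, Pow(209697, Rational(1, 2))) ≈ Mul(152.64, I)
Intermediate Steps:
l = Rational(-1848842, 3) (l = Mul(Rational(1, 6), -3697684) = Rational(-1848842, 3) ≈ -6.1628e+5)
Pow(Add(l, R), Rational(1, 2)) = Pow(Add(Rational(-1848842, 3), 592981), Rational(1, 2)) = Pow(Rational(-69899, 3), Rational(1, 2)) = Mul(Rational(1, 3), I, Pow(209697, Rational(1, 2)))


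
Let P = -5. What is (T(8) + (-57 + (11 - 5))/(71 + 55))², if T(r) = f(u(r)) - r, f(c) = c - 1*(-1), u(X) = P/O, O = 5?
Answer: 124609/1764 ≈ 70.640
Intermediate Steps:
u(X) = -1 (u(X) = -5/5 = -5*⅕ = -1)
f(c) = 1 + c (f(c) = c + 1 = 1 + c)
T(r) = -r (T(r) = (1 - 1) - r = 0 - r = -r)
(T(8) + (-57 + (11 - 5))/(71 + 55))² = (-1*8 + (-57 + (11 - 5))/(71 + 55))² = (-8 + (-57 + 6)/126)² = (-8 - 51*1/126)² = (-8 - 17/42)² = (-353/42)² = 124609/1764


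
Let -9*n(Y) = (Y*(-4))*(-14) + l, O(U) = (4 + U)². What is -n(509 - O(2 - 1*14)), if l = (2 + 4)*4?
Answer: 24944/9 ≈ 2771.6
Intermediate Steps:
l = 24 (l = 6*4 = 24)
n(Y) = -8/3 - 56*Y/9 (n(Y) = -((Y*(-4))*(-14) + 24)/9 = -(-4*Y*(-14) + 24)/9 = -(56*Y + 24)/9 = -(24 + 56*Y)/9 = -8/3 - 56*Y/9)
-n(509 - O(2 - 1*14)) = -(-8/3 - 56*(509 - (4 + (2 - 1*14))²)/9) = -(-8/3 - 56*(509 - (4 + (2 - 14))²)/9) = -(-8/3 - 56*(509 - (4 - 12)²)/9) = -(-8/3 - 56*(509 - 1*(-8)²)/9) = -(-8/3 - 56*(509 - 1*64)/9) = -(-8/3 - 56*(509 - 64)/9) = -(-8/3 - 56/9*445) = -(-8/3 - 24920/9) = -1*(-24944/9) = 24944/9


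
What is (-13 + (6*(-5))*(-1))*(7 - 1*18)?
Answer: -187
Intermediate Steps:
(-13 + (6*(-5))*(-1))*(7 - 1*18) = (-13 - 30*(-1))*(7 - 18) = (-13 + 30)*(-11) = 17*(-11) = -187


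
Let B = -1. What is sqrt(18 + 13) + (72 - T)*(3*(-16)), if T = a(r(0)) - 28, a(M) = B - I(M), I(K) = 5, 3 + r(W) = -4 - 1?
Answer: -5088 + sqrt(31) ≈ -5082.4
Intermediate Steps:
r(W) = -8 (r(W) = -3 + (-4 - 1) = -3 - 5 = -8)
a(M) = -6 (a(M) = -1 - 1*5 = -1 - 5 = -6)
T = -34 (T = -6 - 28 = -34)
sqrt(18 + 13) + (72 - T)*(3*(-16)) = sqrt(18 + 13) + (72 - 1*(-34))*(3*(-16)) = sqrt(31) + (72 + 34)*(-48) = sqrt(31) + 106*(-48) = sqrt(31) - 5088 = -5088 + sqrt(31)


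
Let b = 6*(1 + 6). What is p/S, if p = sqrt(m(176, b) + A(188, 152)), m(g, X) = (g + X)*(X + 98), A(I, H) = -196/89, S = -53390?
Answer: -sqrt(60432869)/2375855 ≈ -0.0032720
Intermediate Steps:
A(I, H) = -196/89 (A(I, H) = -196*1/89 = -196/89)
b = 42 (b = 6*7 = 42)
m(g, X) = (98 + X)*(X + g) (m(g, X) = (X + g)*(98 + X) = (98 + X)*(X + g))
p = 2*sqrt(60432869)/89 (p = sqrt((42**2 + 98*42 + 98*176 + 42*176) - 196/89) = sqrt((1764 + 4116 + 17248 + 7392) - 196/89) = sqrt(30520 - 196/89) = sqrt(2716084/89) = 2*sqrt(60432869)/89 ≈ 174.69)
p/S = (2*sqrt(60432869)/89)/(-53390) = (2*sqrt(60432869)/89)*(-1/53390) = -sqrt(60432869)/2375855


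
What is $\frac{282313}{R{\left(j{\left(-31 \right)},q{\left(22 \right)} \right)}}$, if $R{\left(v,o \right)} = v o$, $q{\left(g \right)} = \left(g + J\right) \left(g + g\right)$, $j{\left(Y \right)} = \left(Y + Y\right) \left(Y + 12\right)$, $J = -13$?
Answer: $\frac{282313}{466488} \approx 0.60519$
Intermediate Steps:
$j{\left(Y \right)} = 2 Y \left(12 + Y\right)$
$q{\left(g \right)} = 2 g \left(-13 + g\right)$ ($q{\left(g \right)} = \left(g - 13\right) \left(g + g\right) = \left(-13 + g\right) 2 g = 2 g \left(-13 + g\right)$)
$R{\left(v,o \right)} = o v$
$\frac{282313}{R{\left(j{\left(-31 \right)},q{\left(22 \right)} \right)}} = \frac{282313}{2 \cdot 22 \left(-13 + 22\right) 2 \left(-31\right) \left(12 - 31\right)} = \frac{282313}{2 \cdot 22 \cdot 9 \cdot 2 \left(-31\right) \left(-19\right)} = \frac{282313}{396 \cdot 1178} = \frac{282313}{466488}$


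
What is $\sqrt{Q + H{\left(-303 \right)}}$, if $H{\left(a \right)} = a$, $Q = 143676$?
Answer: $\sqrt{143373} \approx 378.65$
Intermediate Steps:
$\sqrt{Q + H{\left(-303 \right)}} = \sqrt{143676 - 303} = \sqrt{143373}$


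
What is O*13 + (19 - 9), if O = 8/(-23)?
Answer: 126/23 ≈ 5.4783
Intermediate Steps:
O = -8/23 (O = 8*(-1/23) = -8/23 ≈ -0.34783)
O*13 + (19 - 9) = -8/23*13 + (19 - 9) = -104/23 + 10 = 126/23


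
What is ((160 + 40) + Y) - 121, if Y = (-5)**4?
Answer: 704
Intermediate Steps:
Y = 625
((160 + 40) + Y) - 121 = ((160 + 40) + 625) - 121 = (200 + 625) - 121 = 825 - 121 = 704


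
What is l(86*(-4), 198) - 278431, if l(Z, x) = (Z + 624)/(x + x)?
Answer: -27564599/99 ≈ -2.7843e+5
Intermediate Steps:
l(Z, x) = (624 + Z)/(2*x) (l(Z, x) = (624 + Z)/((2*x)) = (624 + Z)*(1/(2*x)) = (624 + Z)/(2*x))
l(86*(-4), 198) - 278431 = (½)*(624 + 86*(-4))/198 - 278431 = (½)*(1/198)*(624 - 344) - 278431 = (½)*(1/198)*280 - 278431 = 70/99 - 278431 = -27564599/99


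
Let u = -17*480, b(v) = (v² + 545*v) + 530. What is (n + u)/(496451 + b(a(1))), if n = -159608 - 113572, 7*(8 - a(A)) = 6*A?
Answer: -4595220/8181773 ≈ -0.56164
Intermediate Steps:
a(A) = 8 - 6*A/7
b(v) = 530 + v² + 545*v
u = -8160
n = -273180
(n + u)/(496451 + b(a(1))) = (-273180 - 8160)/(496451 + (530 + (8 - 6/7*1)² + 545*(8 - 6/7*1))) = -281340/(496451 + (530 + (8 - 6/7)² + 545*(8 - 6/7))) = -281340/(496451 + (530 + (50/7)² + 545*(50/7))) = -281340/(496451 + (530 + 2500/49 + 27250/7)) = -281340/(496451 + 219220/49) = -281340/24545319/49 = -281340*49/24545319 = -4595220/8181773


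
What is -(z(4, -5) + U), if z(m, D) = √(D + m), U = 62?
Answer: -62 - I ≈ -62.0 - 1.0*I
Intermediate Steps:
-(z(4, -5) + U) = -(√(-5 + 4) + 62) = -(√(-1) + 62) = -(I + 62) = -(62 + I) = -62 - I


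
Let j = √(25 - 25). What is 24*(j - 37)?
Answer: -888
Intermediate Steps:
j = 0 (j = √0 = 0)
24*(j - 37) = 24*(0 - 37) = 24*(-37) = -888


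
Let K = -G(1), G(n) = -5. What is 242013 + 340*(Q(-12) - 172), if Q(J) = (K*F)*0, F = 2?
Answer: 183533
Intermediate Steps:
K = 5 (K = -1*(-5) = 5)
Q(J) = 0 (Q(J) = (5*2)*0 = 10*0 = 0)
242013 + 340*(Q(-12) - 172) = 242013 + 340*(0 - 172) = 242013 + 340*(-172) = 242013 - 58480 = 183533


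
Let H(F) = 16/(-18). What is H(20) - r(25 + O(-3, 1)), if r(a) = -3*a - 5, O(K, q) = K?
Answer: 631/9 ≈ 70.111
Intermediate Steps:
H(F) = -8/9 (H(F) = 16*(-1/18) = -8/9)
r(a) = -5 - 3*a
H(20) - r(25 + O(-3, 1)) = -8/9 - (-5 - 3*(25 - 3)) = -8/9 - (-5 - 3*22) = -8/9 - (-5 - 66) = -8/9 - 1*(-71) = -8/9 + 71 = 631/9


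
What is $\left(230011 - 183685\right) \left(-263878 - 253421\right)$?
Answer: $-23964393474$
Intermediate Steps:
$\left(230011 - 183685\right) \left(-263878 - 253421\right) = 46326 \left(-263878 - 253421\right) = 46326 \left(-517299\right) = -23964393474$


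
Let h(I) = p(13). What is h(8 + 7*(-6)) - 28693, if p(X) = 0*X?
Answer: -28693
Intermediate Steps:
p(X) = 0
h(I) = 0
h(8 + 7*(-6)) - 28693 = 0 - 28693 = -28693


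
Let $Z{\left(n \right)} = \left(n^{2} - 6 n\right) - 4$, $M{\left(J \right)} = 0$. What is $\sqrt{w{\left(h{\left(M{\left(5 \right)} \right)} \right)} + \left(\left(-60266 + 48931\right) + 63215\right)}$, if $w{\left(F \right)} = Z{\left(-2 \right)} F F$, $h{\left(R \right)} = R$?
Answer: $2 \sqrt{12970} \approx 227.77$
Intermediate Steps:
$Z{\left(n \right)} = -4 + n^{2} - 6 n$
$w{\left(F \right)} = 12 F^{2}$ ($w{\left(F \right)} = \left(-4 + \left(-2\right)^{2} - -12\right) F F = \left(-4 + 4 + 12\right) F^{2} = 12 F^{2}$)
$\sqrt{w{\left(h{\left(M{\left(5 \right)} \right)} \right)} + \left(\left(-60266 + 48931\right) + 63215\right)} = \sqrt{12 \cdot 0^{2} + \left(\left(-60266 + 48931\right) + 63215\right)} = \sqrt{12 \cdot 0 + \left(-11335 + 63215\right)} = \sqrt{0 + 51880} = \sqrt{51880} = 2 \sqrt{12970}$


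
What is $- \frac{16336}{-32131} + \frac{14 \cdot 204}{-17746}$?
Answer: $\frac{99066260}{285098363} \approx 0.34748$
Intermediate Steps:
$- \frac{16336}{-32131} + \frac{14 \cdot 204}{-17746} = \left(-16336\right) \left(- \frac{1}{32131}\right) + 2856 \left(- \frac{1}{17746}\right) = \frac{16336}{32131} - \frac{1428}{8873} = \frac{99066260}{285098363}$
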